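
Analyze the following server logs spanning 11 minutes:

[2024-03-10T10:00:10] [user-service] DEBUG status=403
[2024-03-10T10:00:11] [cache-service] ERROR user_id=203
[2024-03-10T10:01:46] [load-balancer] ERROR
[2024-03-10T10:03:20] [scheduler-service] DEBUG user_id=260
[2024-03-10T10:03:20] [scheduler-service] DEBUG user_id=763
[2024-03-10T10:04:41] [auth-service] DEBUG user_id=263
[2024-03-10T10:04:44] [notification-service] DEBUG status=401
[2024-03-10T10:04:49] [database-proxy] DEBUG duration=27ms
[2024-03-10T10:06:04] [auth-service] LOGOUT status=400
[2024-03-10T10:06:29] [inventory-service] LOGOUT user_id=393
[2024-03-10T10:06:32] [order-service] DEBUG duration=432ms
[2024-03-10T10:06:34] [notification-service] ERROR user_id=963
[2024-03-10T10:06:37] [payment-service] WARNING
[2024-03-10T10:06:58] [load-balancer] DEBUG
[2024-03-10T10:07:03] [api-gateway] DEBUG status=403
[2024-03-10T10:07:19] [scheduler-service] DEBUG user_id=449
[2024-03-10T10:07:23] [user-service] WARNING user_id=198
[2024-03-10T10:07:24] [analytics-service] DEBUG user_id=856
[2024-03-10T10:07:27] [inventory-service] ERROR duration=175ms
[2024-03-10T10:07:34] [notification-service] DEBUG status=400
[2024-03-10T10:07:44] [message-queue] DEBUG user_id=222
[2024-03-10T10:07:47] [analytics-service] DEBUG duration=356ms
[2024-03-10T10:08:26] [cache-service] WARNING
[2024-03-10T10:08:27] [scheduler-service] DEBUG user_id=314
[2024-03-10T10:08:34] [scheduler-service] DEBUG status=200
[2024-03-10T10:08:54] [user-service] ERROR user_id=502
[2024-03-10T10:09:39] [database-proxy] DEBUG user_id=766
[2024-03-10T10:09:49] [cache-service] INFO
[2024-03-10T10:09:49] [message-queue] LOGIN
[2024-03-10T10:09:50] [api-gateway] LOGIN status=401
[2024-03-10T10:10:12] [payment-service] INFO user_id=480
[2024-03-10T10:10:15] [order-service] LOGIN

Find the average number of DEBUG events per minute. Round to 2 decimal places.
1.55

To calculate the rate:

1. Count total DEBUG events: 17
2. Total time period: 11 minutes
3. Rate = 17 / 11 = 1.55 events per minute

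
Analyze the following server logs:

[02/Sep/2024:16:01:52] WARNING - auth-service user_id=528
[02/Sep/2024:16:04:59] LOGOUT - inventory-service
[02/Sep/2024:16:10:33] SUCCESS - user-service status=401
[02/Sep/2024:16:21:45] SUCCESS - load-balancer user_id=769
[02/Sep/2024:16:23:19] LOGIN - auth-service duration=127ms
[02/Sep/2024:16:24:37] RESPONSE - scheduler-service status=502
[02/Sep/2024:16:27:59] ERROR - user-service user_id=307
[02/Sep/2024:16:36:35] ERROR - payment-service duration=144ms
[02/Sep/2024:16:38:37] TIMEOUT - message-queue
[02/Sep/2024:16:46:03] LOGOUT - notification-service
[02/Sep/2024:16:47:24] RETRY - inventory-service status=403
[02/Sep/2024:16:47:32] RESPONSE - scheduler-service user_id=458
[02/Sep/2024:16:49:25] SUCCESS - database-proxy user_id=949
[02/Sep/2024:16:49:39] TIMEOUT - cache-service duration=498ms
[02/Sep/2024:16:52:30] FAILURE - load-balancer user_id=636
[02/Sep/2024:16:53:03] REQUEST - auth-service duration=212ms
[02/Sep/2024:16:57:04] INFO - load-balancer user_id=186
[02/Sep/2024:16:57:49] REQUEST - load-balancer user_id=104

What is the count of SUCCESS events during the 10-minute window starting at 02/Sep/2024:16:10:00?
1

To count events in the time window:

1. Window boundaries: 02/Sep/2024:16:10:00 to 02/Sep/2024:16:20:00
2. Filter for SUCCESS events within this window
3. Count matching events: 1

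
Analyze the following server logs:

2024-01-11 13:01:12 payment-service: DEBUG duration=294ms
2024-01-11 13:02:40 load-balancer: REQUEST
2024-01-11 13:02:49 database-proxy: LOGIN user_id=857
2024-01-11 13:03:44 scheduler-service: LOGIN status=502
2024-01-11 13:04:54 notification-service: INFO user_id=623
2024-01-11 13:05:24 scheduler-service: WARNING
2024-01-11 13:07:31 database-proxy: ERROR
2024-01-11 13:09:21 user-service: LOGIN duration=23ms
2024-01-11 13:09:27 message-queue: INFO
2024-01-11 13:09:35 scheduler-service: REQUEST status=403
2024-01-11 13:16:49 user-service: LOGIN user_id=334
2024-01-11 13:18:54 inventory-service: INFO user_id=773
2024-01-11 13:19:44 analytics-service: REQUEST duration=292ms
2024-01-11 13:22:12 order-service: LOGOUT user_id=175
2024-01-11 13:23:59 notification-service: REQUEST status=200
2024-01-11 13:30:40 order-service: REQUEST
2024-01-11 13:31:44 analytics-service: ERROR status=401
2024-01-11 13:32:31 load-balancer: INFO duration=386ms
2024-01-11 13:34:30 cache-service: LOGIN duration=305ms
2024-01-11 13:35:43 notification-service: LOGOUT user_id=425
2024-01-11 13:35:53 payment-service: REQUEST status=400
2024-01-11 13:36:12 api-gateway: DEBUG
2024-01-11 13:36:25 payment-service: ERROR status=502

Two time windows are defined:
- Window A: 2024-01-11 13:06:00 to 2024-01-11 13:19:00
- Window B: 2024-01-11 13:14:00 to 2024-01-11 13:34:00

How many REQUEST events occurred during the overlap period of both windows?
0

To find overlap events:

1. Window A: 2024-01-11 13:06:00 to 2024-01-11 13:19:00
2. Window B: 2024-01-11 13:14:00 to 2024-01-11 13:34:00
3. Overlap period: 2024-01-11 13:14:00 to 2024-01-11 13:19:00
4. Count REQUEST events in overlap: 0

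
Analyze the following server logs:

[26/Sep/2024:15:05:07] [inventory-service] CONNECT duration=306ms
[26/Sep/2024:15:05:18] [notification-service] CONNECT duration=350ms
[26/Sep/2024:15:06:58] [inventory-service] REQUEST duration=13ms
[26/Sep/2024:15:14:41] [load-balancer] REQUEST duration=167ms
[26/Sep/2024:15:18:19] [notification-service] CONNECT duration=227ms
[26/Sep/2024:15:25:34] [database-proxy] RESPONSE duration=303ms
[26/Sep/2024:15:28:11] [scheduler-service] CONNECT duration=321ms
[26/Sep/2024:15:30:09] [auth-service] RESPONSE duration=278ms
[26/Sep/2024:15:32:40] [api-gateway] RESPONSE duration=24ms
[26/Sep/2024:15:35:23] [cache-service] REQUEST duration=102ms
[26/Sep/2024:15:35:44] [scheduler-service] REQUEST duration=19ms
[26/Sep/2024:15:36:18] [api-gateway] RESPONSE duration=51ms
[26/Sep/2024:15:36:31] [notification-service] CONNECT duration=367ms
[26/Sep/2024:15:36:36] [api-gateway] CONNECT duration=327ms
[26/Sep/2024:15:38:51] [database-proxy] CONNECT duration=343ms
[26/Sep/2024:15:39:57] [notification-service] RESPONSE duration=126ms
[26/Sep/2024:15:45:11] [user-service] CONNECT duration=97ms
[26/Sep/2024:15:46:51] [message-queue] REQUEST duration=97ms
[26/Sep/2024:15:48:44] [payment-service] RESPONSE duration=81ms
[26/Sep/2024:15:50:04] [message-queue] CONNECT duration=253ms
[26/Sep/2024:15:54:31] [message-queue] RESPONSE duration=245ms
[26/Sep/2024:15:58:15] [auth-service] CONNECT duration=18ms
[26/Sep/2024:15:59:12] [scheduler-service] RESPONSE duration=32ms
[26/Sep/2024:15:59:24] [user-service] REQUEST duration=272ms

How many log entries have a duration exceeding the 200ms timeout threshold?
12

To count timeouts:

1. Threshold: 200ms
2. Extract duration from each log entry
3. Count entries where duration > 200
4. Timeout count: 12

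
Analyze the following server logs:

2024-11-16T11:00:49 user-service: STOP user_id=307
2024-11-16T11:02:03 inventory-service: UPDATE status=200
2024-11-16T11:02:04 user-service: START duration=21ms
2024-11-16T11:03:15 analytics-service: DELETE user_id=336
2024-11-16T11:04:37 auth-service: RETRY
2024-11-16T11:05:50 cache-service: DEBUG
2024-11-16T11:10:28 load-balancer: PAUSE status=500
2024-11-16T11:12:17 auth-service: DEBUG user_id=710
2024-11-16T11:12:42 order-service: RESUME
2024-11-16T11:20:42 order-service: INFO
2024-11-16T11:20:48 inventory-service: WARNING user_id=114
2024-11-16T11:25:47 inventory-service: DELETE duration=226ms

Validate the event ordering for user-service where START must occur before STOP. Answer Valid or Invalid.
Invalid

To validate ordering:

1. Required order: START → STOP
2. Rule: START must occur before STOP
3. Check actual order of events for user-service
4. Result: Invalid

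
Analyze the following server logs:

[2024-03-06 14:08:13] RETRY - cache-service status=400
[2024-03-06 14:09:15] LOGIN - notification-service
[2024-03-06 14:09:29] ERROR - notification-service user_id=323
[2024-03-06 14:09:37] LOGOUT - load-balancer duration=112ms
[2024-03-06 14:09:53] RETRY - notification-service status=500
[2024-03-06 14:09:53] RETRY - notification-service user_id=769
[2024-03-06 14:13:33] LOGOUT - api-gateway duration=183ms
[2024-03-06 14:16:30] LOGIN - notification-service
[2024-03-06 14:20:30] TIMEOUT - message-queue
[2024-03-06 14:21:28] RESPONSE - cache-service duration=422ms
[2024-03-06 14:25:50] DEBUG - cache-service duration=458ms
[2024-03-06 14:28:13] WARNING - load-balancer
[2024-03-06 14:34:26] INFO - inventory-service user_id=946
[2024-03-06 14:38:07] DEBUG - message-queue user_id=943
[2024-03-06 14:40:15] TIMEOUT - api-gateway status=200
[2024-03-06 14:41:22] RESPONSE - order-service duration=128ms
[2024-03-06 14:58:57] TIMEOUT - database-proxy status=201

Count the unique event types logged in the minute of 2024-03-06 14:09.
4

To count unique event types:

1. Filter events in the minute starting at 2024-03-06 14:09
2. Extract event types from matching entries
3. Count unique types: 4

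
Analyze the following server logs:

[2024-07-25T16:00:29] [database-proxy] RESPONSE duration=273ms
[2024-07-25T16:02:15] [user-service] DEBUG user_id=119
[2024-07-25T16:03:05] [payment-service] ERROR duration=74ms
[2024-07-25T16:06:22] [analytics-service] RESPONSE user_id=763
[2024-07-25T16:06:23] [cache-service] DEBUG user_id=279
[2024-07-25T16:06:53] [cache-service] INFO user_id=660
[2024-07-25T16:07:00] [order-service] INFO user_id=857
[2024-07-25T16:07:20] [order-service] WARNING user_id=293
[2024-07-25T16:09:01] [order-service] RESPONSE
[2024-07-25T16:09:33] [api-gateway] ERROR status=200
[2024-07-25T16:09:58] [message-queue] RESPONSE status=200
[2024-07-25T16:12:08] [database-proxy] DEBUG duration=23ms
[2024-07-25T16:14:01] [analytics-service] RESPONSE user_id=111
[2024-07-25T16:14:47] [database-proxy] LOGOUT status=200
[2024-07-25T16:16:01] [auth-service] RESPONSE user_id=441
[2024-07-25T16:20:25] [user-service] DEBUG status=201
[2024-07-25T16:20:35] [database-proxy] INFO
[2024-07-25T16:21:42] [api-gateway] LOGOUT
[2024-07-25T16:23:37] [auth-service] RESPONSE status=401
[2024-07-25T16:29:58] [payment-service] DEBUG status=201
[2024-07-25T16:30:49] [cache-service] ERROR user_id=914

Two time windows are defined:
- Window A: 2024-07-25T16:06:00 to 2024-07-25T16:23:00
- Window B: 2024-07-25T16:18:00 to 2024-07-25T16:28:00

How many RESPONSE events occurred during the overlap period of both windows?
0

To find overlap events:

1. Window A: 2024-07-25T16:06:00 to 2024-07-25T16:23:00
2. Window B: 2024-07-25T16:18:00 to 2024-07-25T16:28:00
3. Overlap period: 2024-07-25T16:18:00 to 2024-07-25T16:23:00
4. Count RESPONSE events in overlap: 0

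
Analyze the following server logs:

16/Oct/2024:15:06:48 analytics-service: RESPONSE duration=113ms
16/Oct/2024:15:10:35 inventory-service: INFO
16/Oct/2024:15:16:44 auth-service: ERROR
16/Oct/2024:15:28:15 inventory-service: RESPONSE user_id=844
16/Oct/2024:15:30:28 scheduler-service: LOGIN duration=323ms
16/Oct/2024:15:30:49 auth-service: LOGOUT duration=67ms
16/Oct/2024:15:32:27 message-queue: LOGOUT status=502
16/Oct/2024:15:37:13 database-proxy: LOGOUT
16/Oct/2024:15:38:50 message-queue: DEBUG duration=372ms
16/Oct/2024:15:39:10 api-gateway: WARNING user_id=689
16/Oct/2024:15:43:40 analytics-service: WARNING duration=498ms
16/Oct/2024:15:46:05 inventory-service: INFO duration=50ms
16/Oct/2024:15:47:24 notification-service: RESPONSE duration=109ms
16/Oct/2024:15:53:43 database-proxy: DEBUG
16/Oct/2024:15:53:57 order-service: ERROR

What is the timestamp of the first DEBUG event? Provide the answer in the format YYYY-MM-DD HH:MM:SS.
2024-10-16 15:38:50

To find the first event:

1. Filter for all DEBUG events
2. Sort by timestamp
3. Select the first one
4. Timestamp: 2024-10-16 15:38:50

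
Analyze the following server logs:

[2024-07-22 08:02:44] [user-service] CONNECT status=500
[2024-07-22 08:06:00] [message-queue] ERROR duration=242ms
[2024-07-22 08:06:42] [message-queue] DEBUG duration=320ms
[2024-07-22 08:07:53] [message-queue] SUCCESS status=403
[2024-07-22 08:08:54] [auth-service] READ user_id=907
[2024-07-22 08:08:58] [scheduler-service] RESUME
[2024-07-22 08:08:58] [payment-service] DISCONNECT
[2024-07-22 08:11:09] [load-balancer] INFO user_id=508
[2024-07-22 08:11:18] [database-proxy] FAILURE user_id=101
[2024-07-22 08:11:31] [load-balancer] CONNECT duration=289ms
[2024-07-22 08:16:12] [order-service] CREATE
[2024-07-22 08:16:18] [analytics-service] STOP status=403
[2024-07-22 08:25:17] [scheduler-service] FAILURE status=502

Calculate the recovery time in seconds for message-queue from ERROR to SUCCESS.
113

To calculate recovery time:

1. Find ERROR event for message-queue: 2024-07-22 08:06:00
2. Find next SUCCESS event for message-queue: 2024-07-22 08:07:53
3. Recovery time: 2024-07-22 08:07:53 - 2024-07-22 08:06:00 = 113 seconds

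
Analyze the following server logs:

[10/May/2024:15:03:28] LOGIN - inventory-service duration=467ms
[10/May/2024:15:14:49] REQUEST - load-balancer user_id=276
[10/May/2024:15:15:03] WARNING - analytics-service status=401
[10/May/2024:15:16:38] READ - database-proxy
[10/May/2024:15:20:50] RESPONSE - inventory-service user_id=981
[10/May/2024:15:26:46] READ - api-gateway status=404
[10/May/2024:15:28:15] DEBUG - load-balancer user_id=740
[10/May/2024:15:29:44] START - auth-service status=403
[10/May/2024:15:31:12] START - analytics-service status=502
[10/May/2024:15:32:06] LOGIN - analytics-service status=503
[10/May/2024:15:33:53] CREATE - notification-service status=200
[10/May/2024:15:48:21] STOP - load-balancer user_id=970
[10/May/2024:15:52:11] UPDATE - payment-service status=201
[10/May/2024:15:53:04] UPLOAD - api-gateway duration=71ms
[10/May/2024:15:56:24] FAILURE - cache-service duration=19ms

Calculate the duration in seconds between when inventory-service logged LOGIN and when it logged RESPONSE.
1042

To find the time between events:

1. Locate the first LOGIN event for inventory-service: 10/May/2024:15:03:28
2. Locate the first RESPONSE event for inventory-service: 10/May/2024:15:20:50
3. Calculate the difference: 10/May/2024:15:20:50 - 10/May/2024:15:03:28 = 1042 seconds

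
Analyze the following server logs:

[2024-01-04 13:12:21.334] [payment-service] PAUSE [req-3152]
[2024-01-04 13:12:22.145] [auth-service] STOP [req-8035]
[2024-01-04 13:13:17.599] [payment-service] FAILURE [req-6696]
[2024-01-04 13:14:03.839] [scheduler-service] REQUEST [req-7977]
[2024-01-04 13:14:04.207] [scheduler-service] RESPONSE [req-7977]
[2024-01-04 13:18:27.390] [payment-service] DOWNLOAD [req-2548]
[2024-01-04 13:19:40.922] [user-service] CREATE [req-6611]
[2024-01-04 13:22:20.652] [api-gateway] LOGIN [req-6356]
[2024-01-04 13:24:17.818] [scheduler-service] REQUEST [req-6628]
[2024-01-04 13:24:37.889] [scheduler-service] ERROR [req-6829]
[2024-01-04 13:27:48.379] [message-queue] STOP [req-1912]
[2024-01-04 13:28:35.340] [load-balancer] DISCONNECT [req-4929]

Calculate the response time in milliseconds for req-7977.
368

To calculate latency:

1. Find REQUEST with id req-7977: 2024-01-04 13:14:03.839
2. Find RESPONSE with id req-7977: 2024-01-04 13:14:04.207
3. Latency: 2024-01-04 13:14:04.207 - 2024-01-04 13:14:03.839 = 368ms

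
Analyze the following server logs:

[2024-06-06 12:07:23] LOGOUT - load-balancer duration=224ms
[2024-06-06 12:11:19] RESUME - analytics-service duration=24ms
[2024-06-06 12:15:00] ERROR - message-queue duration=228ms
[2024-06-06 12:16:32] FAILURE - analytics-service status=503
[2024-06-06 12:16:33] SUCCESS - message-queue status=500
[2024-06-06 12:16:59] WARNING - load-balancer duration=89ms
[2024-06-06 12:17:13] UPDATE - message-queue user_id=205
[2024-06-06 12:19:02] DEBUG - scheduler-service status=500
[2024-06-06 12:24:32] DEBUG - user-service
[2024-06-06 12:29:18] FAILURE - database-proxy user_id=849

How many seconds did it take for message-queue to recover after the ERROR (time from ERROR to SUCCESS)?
93

To calculate recovery time:

1. Find ERROR event for message-queue: 2024-06-06 12:15:00
2. Find next SUCCESS event for message-queue: 2024-06-06 12:16:33
3. Recovery time: 2024-06-06 12:16:33 - 2024-06-06 12:15:00 = 93 seconds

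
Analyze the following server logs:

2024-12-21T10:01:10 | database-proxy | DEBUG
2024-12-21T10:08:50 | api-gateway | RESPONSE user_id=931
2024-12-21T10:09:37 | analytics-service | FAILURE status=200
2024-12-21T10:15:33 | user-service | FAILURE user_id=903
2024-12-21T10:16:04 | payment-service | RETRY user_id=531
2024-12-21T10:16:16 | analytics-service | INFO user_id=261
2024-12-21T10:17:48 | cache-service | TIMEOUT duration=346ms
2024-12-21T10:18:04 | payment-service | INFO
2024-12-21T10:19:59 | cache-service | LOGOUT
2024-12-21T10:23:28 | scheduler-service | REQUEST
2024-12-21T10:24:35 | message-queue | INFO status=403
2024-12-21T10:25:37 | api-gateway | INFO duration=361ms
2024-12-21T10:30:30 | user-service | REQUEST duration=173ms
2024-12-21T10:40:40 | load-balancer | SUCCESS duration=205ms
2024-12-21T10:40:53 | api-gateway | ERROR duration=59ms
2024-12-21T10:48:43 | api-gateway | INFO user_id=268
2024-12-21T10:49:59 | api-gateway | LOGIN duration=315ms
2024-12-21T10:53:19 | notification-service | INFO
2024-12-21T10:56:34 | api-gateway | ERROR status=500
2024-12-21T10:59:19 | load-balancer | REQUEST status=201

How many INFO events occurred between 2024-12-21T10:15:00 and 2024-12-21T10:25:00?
3

To count events in the time window:

1. Window boundaries: 2024-12-21T10:15:00 to 2024-12-21T10:25:00
2. Filter for INFO events within this window
3. Count matching events: 3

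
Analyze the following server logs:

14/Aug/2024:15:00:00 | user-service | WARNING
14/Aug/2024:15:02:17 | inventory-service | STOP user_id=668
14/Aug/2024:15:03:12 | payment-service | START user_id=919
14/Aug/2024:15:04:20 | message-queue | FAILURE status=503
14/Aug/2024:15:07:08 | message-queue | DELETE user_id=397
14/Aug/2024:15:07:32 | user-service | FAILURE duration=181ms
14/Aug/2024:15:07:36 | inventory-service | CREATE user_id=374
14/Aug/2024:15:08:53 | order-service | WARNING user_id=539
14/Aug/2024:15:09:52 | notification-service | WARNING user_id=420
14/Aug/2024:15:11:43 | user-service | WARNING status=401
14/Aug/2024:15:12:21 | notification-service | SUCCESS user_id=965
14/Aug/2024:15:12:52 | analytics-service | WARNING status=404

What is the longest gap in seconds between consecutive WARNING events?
533

To find the longest gap:

1. Extract all WARNING events in chronological order
2. Calculate time differences between consecutive events
3. Find the maximum difference
4. Longest gap: 533 seconds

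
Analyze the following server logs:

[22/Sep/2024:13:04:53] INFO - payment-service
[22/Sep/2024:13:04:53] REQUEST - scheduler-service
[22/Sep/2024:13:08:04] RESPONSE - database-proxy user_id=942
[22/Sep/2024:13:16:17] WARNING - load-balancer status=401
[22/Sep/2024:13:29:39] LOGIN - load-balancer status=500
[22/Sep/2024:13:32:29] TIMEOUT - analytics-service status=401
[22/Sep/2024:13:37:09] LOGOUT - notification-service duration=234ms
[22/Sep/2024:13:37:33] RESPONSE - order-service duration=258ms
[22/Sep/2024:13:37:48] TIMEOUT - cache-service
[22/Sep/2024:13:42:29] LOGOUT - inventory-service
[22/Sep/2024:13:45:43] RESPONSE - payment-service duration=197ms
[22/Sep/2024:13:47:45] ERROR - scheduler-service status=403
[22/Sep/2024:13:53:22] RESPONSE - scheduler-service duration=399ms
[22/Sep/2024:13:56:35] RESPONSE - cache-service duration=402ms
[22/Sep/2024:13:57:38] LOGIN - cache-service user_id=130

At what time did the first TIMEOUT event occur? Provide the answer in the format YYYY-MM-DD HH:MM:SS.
2024-09-22 13:32:29

To find the first event:

1. Filter for all TIMEOUT events
2. Sort by timestamp
3. Select the first one
4. Timestamp: 2024-09-22 13:32:29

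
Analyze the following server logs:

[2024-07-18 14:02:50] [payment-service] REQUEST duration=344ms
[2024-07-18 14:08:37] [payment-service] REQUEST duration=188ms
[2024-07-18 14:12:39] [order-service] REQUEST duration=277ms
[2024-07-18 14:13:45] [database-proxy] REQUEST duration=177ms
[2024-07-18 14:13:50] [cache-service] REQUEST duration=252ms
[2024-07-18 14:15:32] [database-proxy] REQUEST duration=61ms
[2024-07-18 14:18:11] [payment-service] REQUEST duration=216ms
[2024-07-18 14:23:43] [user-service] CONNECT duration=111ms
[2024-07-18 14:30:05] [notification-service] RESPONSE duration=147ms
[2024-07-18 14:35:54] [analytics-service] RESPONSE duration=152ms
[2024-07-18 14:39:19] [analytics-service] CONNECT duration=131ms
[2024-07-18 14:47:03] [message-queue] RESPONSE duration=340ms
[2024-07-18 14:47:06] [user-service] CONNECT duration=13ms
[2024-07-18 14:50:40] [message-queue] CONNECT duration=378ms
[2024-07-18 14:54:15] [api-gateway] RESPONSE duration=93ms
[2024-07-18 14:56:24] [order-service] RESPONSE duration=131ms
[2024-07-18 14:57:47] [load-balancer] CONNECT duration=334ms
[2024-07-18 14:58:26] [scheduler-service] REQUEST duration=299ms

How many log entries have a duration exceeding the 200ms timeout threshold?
8

To count timeouts:

1. Threshold: 200ms
2. Extract duration from each log entry
3. Count entries where duration > 200
4. Timeout count: 8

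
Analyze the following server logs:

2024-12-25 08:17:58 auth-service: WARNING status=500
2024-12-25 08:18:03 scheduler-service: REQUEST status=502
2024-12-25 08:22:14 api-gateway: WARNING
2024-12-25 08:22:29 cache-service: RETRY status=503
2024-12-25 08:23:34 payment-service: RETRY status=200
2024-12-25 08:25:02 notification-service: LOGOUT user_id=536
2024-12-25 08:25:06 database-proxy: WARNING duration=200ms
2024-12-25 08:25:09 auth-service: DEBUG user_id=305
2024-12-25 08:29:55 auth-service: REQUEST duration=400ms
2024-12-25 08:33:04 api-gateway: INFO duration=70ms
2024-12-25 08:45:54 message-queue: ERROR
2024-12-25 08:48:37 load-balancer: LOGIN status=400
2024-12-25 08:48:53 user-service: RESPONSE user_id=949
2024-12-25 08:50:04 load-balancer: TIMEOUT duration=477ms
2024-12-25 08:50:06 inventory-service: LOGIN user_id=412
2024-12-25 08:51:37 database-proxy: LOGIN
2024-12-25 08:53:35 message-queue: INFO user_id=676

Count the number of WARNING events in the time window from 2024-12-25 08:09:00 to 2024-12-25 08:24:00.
2

To count events in the time window:

1. Window boundaries: 2024-12-25 08:09:00 to 2024-12-25 08:24:00
2. Filter for WARNING events within this window
3. Count matching events: 2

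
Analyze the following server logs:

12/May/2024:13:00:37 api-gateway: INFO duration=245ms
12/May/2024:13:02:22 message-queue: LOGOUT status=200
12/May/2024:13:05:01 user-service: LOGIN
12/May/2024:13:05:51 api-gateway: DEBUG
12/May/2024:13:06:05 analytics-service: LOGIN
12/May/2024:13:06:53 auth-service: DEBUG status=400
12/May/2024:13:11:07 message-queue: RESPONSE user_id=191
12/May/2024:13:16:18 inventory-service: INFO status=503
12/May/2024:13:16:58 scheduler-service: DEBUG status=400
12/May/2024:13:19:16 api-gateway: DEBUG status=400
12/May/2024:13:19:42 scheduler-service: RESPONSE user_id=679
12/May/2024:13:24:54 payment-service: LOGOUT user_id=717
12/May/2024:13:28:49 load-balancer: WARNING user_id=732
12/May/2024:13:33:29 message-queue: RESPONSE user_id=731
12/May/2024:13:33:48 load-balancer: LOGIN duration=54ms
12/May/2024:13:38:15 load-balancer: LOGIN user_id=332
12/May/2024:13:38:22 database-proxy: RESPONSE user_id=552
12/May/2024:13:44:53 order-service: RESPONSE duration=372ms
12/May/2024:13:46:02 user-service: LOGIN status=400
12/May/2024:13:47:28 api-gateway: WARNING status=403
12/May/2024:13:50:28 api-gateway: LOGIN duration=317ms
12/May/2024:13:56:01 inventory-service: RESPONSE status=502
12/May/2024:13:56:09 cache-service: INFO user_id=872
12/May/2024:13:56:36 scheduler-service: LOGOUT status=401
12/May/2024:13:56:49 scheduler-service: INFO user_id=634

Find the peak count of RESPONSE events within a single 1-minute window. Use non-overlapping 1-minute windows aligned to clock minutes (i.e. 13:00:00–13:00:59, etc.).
1

To find the burst window:

1. Divide the log period into non-overlapping 1-minute windows starting at 13:00
2. Count RESPONSE events in each window
3. Find the window with maximum count
4. Maximum events in a window: 1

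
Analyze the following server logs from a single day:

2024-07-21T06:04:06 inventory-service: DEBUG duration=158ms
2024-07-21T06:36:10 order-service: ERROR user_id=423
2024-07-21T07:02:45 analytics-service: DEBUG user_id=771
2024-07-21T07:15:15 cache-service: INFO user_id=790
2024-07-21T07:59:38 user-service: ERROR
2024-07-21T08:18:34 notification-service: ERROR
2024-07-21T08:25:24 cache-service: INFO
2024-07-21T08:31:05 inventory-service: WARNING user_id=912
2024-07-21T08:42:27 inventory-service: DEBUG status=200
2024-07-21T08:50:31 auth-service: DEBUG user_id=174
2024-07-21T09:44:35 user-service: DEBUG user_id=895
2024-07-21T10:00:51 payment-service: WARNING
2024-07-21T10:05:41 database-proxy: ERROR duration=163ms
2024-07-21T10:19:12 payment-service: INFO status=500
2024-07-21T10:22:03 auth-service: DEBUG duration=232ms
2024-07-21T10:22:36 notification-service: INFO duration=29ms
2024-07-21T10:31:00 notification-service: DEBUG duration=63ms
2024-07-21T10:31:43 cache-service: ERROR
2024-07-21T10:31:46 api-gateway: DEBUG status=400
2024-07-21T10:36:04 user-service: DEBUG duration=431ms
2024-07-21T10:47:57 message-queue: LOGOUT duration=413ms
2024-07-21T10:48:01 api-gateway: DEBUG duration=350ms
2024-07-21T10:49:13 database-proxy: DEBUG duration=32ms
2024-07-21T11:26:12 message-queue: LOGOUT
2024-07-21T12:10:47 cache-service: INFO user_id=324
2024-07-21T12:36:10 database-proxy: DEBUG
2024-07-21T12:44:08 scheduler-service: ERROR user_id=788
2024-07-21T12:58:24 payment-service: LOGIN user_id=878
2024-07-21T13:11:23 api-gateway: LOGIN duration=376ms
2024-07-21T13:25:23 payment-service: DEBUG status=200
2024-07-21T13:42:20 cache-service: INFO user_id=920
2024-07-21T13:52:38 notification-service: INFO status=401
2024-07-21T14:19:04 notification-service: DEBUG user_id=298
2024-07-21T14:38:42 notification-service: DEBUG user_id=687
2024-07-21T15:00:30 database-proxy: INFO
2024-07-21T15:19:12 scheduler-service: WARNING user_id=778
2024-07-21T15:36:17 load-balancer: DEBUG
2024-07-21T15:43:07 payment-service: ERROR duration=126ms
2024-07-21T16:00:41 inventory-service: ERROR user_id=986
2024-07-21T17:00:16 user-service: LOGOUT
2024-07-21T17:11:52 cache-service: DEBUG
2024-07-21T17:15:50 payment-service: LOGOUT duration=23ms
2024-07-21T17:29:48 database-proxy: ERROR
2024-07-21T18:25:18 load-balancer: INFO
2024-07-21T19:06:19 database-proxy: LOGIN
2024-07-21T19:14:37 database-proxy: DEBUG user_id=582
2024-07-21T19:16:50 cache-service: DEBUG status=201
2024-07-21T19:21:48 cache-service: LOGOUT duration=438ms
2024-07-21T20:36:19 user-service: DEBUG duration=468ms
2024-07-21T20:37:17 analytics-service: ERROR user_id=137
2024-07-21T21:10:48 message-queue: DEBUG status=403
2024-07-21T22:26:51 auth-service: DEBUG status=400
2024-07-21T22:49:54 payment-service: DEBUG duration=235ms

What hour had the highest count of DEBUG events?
10

To find the peak hour:

1. Group all DEBUG events by hour
2. Count events in each hour
3. Find hour with maximum count
4. Peak hour: 10 (with 6 events)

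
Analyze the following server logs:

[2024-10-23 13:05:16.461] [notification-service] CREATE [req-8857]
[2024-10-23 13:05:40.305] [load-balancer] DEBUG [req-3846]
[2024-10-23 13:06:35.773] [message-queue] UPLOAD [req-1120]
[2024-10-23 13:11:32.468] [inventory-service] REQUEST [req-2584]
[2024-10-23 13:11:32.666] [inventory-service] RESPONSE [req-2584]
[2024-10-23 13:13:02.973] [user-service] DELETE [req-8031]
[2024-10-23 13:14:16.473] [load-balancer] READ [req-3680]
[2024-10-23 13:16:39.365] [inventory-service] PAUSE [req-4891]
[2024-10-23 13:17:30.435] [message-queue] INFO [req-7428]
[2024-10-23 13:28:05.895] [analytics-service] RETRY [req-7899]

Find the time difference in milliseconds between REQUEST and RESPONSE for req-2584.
198

To calculate latency:

1. Find REQUEST with id req-2584: 2024-10-23 13:11:32.468
2. Find RESPONSE with id req-2584: 2024-10-23 13:11:32.666
3. Latency: 2024-10-23 13:11:32.666 - 2024-10-23 13:11:32.468 = 198ms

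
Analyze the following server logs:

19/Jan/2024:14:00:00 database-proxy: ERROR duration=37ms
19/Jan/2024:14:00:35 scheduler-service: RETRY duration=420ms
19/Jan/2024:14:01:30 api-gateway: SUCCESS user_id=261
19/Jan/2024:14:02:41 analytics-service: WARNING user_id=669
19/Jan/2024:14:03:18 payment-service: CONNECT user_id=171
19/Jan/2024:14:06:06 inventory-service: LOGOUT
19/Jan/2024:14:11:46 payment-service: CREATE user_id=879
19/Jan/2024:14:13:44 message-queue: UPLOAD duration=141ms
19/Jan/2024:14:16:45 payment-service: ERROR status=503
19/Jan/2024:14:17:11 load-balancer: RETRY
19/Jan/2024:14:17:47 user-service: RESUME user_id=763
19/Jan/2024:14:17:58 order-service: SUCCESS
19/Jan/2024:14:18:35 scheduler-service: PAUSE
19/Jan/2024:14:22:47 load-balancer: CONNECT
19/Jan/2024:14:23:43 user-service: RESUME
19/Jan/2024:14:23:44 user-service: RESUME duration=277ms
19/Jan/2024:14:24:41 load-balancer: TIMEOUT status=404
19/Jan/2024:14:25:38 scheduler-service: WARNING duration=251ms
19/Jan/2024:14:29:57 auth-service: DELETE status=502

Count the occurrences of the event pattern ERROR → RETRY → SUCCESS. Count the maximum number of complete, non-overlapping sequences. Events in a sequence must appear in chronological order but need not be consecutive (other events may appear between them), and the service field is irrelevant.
2

To count sequences:

1. Look for pattern: ERROR → RETRY → SUCCESS
2. Greedily scan the log in chronological order, matching each sequence element in turn (ignoring service)
3. Each time the full pattern completes, increment the count and restart matching from the next event
4. Complete non-overlapping sequences found: 2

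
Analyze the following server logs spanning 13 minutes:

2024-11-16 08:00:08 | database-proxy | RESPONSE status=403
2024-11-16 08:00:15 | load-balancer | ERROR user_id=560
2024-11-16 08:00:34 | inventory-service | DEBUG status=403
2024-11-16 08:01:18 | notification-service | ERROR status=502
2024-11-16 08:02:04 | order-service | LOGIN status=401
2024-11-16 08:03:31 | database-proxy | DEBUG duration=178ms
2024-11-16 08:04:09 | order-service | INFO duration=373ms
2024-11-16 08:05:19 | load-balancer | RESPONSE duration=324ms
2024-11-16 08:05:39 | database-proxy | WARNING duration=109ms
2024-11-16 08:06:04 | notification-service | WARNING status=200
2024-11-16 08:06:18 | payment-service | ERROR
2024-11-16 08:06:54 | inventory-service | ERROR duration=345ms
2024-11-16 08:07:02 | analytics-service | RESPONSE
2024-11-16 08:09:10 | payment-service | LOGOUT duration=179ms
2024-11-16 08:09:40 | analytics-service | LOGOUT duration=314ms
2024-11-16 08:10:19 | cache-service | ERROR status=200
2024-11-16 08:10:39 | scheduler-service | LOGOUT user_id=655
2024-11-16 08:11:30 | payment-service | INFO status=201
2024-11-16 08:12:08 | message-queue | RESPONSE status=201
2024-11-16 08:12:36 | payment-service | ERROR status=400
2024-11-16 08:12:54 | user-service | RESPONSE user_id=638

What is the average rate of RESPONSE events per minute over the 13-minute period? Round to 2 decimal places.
0.38

To calculate the rate:

1. Count total RESPONSE events: 5
2. Total time period: 13 minutes
3. Rate = 5 / 13 = 0.38 events per minute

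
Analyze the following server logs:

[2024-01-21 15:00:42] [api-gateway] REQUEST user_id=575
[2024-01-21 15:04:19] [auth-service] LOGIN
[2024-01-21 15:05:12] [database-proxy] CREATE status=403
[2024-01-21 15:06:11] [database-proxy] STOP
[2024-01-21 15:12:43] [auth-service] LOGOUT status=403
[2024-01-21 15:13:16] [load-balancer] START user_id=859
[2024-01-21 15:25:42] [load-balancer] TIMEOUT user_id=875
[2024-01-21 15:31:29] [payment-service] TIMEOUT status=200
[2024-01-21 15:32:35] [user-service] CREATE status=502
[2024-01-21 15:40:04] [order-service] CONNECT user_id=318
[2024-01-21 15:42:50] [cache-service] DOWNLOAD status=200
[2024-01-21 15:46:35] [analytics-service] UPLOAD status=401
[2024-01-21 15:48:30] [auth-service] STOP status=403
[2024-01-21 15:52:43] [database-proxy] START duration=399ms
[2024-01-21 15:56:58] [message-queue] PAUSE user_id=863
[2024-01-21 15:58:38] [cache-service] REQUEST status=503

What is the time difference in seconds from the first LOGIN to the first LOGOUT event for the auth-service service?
504

To find the time between events:

1. Locate the first LOGIN event for auth-service: 2024-01-21 15:04:19
2. Locate the first LOGOUT event for auth-service: 2024-01-21 15:12:43
3. Calculate the difference: 2024-01-21 15:12:43 - 2024-01-21 15:04:19 = 504 seconds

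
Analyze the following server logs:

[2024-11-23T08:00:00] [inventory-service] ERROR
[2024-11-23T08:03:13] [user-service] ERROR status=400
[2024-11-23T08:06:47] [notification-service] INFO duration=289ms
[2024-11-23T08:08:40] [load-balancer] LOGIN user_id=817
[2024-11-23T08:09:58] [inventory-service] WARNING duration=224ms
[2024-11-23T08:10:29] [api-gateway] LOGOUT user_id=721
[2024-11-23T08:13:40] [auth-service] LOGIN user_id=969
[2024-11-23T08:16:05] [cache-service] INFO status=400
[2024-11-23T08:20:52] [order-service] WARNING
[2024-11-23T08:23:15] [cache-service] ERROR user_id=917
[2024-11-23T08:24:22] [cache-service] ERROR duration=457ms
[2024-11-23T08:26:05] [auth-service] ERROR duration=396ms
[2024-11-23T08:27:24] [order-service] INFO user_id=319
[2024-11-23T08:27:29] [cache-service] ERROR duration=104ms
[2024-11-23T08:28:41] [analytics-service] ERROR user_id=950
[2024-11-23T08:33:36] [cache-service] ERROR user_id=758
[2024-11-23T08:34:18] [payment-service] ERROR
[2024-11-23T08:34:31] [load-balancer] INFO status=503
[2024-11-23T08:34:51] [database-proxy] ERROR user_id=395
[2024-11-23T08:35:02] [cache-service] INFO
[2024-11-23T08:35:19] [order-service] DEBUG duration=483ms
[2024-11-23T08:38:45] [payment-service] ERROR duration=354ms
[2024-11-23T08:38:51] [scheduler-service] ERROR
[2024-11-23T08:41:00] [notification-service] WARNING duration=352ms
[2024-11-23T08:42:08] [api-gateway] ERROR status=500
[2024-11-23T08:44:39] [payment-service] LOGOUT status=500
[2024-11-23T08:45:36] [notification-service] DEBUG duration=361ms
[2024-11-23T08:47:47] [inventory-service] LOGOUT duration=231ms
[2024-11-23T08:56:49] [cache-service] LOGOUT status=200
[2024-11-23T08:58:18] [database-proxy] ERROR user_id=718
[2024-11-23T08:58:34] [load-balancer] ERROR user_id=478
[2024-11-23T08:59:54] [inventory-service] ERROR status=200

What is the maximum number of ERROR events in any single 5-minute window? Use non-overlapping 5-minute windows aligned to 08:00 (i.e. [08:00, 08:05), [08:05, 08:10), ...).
3

To find the burst window:

1. Divide the log period into non-overlapping 5-minute windows starting at 08:00
2. Count ERROR events in each window
3. Find the window with maximum count
4. Maximum events in a window: 3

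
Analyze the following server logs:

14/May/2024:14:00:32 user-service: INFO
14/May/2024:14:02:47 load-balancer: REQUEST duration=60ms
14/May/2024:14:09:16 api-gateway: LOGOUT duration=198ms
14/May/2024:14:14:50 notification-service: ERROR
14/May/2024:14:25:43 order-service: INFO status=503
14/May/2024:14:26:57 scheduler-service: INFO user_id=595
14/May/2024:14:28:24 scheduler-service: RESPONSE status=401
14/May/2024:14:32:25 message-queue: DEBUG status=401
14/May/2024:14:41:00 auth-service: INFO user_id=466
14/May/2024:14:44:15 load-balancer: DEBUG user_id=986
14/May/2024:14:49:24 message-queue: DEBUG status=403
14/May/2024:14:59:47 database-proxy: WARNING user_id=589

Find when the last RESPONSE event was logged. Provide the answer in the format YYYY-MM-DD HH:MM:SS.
2024-05-14 14:28:24

To find the last event:

1. Filter for all RESPONSE events
2. Sort by timestamp
3. Select the last one
4. Timestamp: 2024-05-14 14:28:24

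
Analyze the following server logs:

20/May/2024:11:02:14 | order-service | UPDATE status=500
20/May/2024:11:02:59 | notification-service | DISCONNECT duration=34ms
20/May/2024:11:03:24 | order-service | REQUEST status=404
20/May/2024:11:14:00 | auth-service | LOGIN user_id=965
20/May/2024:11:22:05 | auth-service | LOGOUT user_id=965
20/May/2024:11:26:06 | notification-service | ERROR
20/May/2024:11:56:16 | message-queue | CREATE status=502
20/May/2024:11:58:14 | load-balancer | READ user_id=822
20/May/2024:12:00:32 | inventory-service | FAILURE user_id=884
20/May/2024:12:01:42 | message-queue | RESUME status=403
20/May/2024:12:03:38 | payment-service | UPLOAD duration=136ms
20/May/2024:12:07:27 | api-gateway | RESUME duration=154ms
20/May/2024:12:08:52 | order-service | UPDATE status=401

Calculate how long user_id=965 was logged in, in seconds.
485

To calculate session duration:

1. Find LOGIN event for user_id=965: 20/May/2024:11:14:00
2. Find LOGOUT event for user_id=965: 20/May/2024:11:22:05
3. Session duration: 20/May/2024:11:22:05 - 20/May/2024:11:14:00 = 485 seconds (8 minutes)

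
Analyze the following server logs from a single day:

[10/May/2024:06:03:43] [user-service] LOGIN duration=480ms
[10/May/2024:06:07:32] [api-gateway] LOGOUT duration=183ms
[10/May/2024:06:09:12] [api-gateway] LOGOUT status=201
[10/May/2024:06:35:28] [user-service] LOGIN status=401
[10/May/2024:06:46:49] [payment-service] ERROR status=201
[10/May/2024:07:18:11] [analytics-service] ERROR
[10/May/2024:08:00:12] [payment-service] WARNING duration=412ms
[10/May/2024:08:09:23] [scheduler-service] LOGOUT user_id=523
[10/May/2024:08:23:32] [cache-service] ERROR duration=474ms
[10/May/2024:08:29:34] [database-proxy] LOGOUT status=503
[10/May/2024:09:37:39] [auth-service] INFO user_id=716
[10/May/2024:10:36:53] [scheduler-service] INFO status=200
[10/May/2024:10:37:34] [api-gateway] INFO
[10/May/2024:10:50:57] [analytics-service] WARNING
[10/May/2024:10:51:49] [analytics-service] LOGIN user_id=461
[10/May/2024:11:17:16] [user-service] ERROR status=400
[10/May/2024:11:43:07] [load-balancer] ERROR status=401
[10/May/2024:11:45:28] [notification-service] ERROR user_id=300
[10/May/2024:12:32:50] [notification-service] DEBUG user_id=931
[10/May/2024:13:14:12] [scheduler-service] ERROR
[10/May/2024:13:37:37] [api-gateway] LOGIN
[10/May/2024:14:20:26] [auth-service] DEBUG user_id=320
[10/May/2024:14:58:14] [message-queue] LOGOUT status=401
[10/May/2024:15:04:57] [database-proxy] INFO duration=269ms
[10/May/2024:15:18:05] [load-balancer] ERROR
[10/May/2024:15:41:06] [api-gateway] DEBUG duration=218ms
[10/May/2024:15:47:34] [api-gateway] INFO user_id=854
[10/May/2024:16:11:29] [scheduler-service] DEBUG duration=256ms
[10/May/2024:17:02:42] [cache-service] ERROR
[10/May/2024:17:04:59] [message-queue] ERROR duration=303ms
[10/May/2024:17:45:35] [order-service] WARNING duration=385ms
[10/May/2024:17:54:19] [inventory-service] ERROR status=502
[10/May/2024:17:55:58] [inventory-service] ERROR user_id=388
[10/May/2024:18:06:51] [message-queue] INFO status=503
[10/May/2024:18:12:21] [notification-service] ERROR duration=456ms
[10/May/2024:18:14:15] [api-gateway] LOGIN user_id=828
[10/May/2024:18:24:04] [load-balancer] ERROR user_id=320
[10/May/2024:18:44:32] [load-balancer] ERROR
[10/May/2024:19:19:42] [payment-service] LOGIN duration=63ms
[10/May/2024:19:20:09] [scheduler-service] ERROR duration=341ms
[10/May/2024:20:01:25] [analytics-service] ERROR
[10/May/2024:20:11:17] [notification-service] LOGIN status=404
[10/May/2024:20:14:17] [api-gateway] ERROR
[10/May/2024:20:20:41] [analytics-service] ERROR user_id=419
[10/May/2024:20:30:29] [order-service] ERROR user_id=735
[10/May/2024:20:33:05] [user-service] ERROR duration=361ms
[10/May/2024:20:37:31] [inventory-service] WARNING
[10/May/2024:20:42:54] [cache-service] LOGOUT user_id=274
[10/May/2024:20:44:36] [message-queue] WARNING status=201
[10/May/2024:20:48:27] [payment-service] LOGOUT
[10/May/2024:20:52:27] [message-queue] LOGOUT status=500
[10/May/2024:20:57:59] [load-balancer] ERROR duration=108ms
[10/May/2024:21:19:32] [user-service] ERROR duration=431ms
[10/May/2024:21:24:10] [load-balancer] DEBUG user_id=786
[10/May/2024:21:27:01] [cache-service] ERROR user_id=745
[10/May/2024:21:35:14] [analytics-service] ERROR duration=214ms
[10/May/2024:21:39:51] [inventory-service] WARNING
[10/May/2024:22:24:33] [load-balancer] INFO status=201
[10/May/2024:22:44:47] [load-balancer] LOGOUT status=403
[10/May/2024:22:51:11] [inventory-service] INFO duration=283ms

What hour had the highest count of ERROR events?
20

To find the peak hour:

1. Group all ERROR events by hour
2. Count events in each hour
3. Find hour with maximum count
4. Peak hour: 20 (with 6 events)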